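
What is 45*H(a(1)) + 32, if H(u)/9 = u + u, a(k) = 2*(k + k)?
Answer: 3272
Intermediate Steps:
a(k) = 4*k (a(k) = 2*(2*k) = 4*k)
H(u) = 18*u (H(u) = 9*(u + u) = 9*(2*u) = 18*u)
45*H(a(1)) + 32 = 45*(18*(4*1)) + 32 = 45*(18*4) + 32 = 45*72 + 32 = 3240 + 32 = 3272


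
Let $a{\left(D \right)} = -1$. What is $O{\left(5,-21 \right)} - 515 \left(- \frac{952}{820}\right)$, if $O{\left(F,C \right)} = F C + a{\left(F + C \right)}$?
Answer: $\frac{20168}{41} \approx 491.9$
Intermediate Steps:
$O{\left(F,C \right)} = -1 + C F$ ($O{\left(F,C \right)} = F C - 1 = C F - 1 = -1 + C F$)
$O{\left(5,-21 \right)} - 515 \left(- \frac{952}{820}\right) = \left(-1 - 105\right) - 515 \left(- \frac{952}{820}\right) = \left(-1 - 105\right) - 515 \left(\left(-952\right) \frac{1}{820}\right) = -106 - - \frac{24514}{41} = -106 + \frac{24514}{41} = \frac{20168}{41}$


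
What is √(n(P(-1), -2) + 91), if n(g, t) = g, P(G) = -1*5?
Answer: √86 ≈ 9.2736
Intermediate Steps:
P(G) = -5
√(n(P(-1), -2) + 91) = √(-5 + 91) = √86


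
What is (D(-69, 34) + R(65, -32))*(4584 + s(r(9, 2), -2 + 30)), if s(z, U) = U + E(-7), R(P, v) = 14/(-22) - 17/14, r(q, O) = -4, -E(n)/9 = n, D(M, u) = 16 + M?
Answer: -3589975/14 ≈ -2.5643e+5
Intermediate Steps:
E(n) = -9*n
R(P, v) = -285/154 (R(P, v) = 14*(-1/22) - 17*1/14 = -7/11 - 17/14 = -285/154)
s(z, U) = 63 + U (s(z, U) = U - 9*(-7) = U + 63 = 63 + U)
(D(-69, 34) + R(65, -32))*(4584 + s(r(9, 2), -2 + 30)) = ((16 - 69) - 285/154)*(4584 + (63 + (-2 + 30))) = (-53 - 285/154)*(4584 + (63 + 28)) = -8447*(4584 + 91)/154 = -8447/154*4675 = -3589975/14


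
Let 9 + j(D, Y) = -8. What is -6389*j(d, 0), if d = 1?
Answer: 108613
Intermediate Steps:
j(D, Y) = -17 (j(D, Y) = -9 - 8 = -17)
-6389*j(d, 0) = -6389*(-17) = 108613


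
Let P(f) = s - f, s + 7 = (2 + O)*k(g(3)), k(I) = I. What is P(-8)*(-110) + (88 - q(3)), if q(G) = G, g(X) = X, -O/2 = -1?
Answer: -1345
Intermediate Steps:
O = 2 (O = -2*(-1) = 2)
s = 5 (s = -7 + (2 + 2)*3 = -7 + 4*3 = -7 + 12 = 5)
P(f) = 5 - f
P(-8)*(-110) + (88 - q(3)) = (5 - 1*(-8))*(-110) + (88 - 1*3) = (5 + 8)*(-110) + (88 - 3) = 13*(-110) + 85 = -1430 + 85 = -1345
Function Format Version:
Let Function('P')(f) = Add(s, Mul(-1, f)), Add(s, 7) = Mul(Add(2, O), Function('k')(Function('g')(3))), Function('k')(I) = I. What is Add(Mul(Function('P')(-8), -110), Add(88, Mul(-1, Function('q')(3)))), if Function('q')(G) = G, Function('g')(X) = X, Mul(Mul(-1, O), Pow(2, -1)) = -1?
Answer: -1345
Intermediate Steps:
O = 2 (O = Mul(-2, -1) = 2)
s = 5 (s = Add(-7, Mul(Add(2, 2), 3)) = Add(-7, Mul(4, 3)) = Add(-7, 12) = 5)
Function('P')(f) = Add(5, Mul(-1, f))
Add(Mul(Function('P')(-8), -110), Add(88, Mul(-1, Function('q')(3)))) = Add(Mul(Add(5, Mul(-1, -8)), -110), Add(88, Mul(-1, 3))) = Add(Mul(Add(5, 8), -110), Add(88, -3)) = Add(Mul(13, -110), 85) = Add(-1430, 85) = -1345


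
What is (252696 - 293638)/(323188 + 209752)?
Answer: -20471/266470 ≈ -0.076823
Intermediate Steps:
(252696 - 293638)/(323188 + 209752) = -40942/532940 = -40942*1/532940 = -20471/266470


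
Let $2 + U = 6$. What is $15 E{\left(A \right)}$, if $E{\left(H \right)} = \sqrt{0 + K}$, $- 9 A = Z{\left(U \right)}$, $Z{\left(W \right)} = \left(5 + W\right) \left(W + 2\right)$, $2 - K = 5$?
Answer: $15 i \sqrt{3} \approx 25.981 i$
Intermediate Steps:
$K = -3$ ($K = 2 - 5 = -3$)
$U = 4$ ($U = -2 + 6 = 4$)
$Z{\left(W \right)} = \left(2 + W\right) \left(5 + W\right)$ ($Z{\left(W \right)} = \left(5 + W\right) \left(2 + W\right) = \left(2 + W\right) \left(5 + W\right)$)
$A = -6$ ($A = - \frac{10 + 4^{2} + 7 \cdot 4}{9} = - \frac{10 + 16 + 28}{9} = \left(- \frac{1}{9}\right) 54 = -6$)
$E{\left(H \right)} = i \sqrt{3}$ ($E{\left(H \right)} = \sqrt{0 - 3} = \sqrt{-3} = i \sqrt{3}$)
$15 E{\left(A \right)} = 15 i \sqrt{3}$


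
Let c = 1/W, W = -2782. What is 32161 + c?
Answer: 89471901/2782 ≈ 32161.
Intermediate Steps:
c = -1/2782 (c = 1/(-2782) = -1/2782 ≈ -0.00035945)
32161 + c = 32161 - 1/2782 = 89471901/2782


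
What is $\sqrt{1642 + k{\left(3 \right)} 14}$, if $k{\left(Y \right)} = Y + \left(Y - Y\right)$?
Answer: $2 \sqrt{421} \approx 41.037$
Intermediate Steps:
$k{\left(Y \right)} = Y$ ($k{\left(Y \right)} = Y + 0 = Y$)
$\sqrt{1642 + k{\left(3 \right)} 14} = \sqrt{1642 + 3 \cdot 14} = \sqrt{1642 + 42} = \sqrt{1684} = 2 \sqrt{421}$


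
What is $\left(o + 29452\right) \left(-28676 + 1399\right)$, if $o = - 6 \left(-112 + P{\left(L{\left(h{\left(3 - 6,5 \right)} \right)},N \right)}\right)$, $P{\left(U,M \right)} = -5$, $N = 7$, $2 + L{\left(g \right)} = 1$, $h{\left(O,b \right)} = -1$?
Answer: $-822510658$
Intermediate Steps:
$L{\left(g \right)} = -1$ ($L{\left(g \right)} = -2 + 1 = -1$)
$o = 702$ ($o = - 6 \left(-112 - 5\right) = \left(-6\right) \left(-117\right) = 702$)
$\left(o + 29452\right) \left(-28676 + 1399\right) = \left(702 + 29452\right) \left(-28676 + 1399\right) = 30154 \left(-27277\right) = -822510658$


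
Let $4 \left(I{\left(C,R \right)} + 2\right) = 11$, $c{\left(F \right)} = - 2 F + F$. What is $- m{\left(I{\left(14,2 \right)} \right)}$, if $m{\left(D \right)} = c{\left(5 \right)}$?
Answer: $5$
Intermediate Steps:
$c{\left(F \right)} = - F$
$I{\left(C,R \right)} = \frac{3}{4}$ ($I{\left(C,R \right)} = -2 + \frac{1}{4} \cdot 11 = -2 + \frac{11}{4} = \frac{3}{4}$)
$m{\left(D \right)} = -5$ ($m{\left(D \right)} = \left(-1\right) 5 = -5$)
$- m{\left(I{\left(14,2 \right)} \right)} = \left(-1\right) \left(-5\right) = 5$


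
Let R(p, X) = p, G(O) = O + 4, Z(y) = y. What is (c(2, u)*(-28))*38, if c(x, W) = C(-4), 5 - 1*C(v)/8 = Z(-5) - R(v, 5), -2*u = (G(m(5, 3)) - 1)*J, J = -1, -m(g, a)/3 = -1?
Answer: -51072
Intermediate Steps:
m(g, a) = 3 (m(g, a) = -3*(-1) = 3)
G(O) = 4 + O
u = 3 (u = -((4 + 3) - 1)*(-1)/2 = -(7 - 1)*(-1)/2 = -3*(-1) = -½*(-6) = 3)
C(v) = 80 + 8*v (C(v) = 40 - 8*(-5 - v) = 40 + (40 + 8*v) = 80 + 8*v)
c(x, W) = 48 (c(x, W) = 80 + 8*(-4) = 80 - 32 = 48)
(c(2, u)*(-28))*38 = (48*(-28))*38 = -1344*38 = -51072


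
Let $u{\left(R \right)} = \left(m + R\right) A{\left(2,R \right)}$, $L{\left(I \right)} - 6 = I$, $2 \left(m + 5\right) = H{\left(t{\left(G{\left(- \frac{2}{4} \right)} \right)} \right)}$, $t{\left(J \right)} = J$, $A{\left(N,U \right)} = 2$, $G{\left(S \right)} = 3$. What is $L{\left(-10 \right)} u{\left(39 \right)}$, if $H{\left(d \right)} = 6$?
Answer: $-296$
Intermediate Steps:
$m = -2$ ($m = -5 + \frac{1}{2} \cdot 6 = -5 + 3 = -2$)
$L{\left(I \right)} = 6 + I$
$u{\left(R \right)} = -4 + 2 R$ ($u{\left(R \right)} = \left(-2 + R\right) 2 = -4 + 2 R$)
$L{\left(-10 \right)} u{\left(39 \right)} = \left(6 - 10\right) \left(-4 + 2 \cdot 39\right) = - 4 \left(-4 + 78\right) = \left(-4\right) 74 = -296$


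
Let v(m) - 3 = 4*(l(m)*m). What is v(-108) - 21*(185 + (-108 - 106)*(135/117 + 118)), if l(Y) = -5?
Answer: 6938820/13 ≈ 5.3376e+5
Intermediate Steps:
v(m) = 3 - 20*m (v(m) = 3 + 4*(-5*m) = 3 - 20*m)
v(-108) - 21*(185 + (-108 - 106)*(135/117 + 118)) = (3 - 20*(-108)) - 21*(185 + (-108 - 106)*(135/117 + 118)) = (3 + 2160) - 21*(185 - 214*(135*(1/117) + 118)) = 2163 - 21*(185 - 214*(15/13 + 118)) = 2163 - 21*(185 - 214*1549/13) = 2163 - 21*(185 - 331486/13) = 2163 - 21*(-329081/13) = 2163 + 6910701/13 = 6938820/13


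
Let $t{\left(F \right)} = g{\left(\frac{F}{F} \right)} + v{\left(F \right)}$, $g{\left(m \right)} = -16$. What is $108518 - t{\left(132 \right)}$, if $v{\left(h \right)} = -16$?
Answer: $108550$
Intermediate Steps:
$t{\left(F \right)} = -32$ ($t{\left(F \right)} = -16 - 16 = -32$)
$108518 - t{\left(132 \right)} = 108518 - -32 = 108518 + 32 = 108550$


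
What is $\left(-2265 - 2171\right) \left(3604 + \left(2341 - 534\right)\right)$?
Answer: $-24003196$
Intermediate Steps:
$\left(-2265 - 2171\right) \left(3604 + \left(2341 - 534\right)\right) = - 4436 \left(3604 + \left(2341 - 534\right)\right) = - 4436 \left(3604 + 1807\right) = \left(-4436\right) 5411 = -24003196$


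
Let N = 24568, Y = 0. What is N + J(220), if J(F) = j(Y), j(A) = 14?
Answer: 24582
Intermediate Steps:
J(F) = 14
N + J(220) = 24568 + 14 = 24582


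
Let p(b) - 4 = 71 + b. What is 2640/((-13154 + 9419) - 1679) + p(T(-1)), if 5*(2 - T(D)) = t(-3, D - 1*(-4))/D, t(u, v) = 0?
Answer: 207119/2707 ≈ 76.512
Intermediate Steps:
T(D) = 2 (T(D) = 2 - 0/D = 2 - ⅕*0 = 2 + 0 = 2)
p(b) = 75 + b (p(b) = 4 + (71 + b) = 75 + b)
2640/((-13154 + 9419) - 1679) + p(T(-1)) = 2640/((-13154 + 9419) - 1679) + (75 + 2) = 2640/(-3735 - 1679) + 77 = 2640/(-5414) + 77 = 2640*(-1/5414) + 77 = -1320/2707 + 77 = 207119/2707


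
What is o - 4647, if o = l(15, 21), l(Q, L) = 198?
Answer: -4449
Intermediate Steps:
o = 198
o - 4647 = 198 - 4647 = -4449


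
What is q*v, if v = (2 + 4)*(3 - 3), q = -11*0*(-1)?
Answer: 0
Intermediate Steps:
q = 0 (q = 0*(-1) = 0)
v = 0 (v = 6*0 = 0)
q*v = 0*0 = 0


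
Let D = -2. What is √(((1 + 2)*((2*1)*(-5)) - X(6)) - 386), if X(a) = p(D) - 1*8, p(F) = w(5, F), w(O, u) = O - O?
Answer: 2*I*√102 ≈ 20.199*I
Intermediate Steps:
w(O, u) = 0
p(F) = 0
X(a) = -8 (X(a) = 0 - 1*8 = 0 - 8 = -8)
√(((1 + 2)*((2*1)*(-5)) - X(6)) - 386) = √(((1 + 2)*((2*1)*(-5)) - 1*(-8)) - 386) = √((3*(2*(-5)) + 8) - 386) = √((3*(-10) + 8) - 386) = √((-30 + 8) - 386) = √(-22 - 386) = √(-408) = 2*I*√102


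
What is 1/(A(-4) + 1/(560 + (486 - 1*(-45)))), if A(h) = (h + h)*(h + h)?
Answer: 1091/69825 ≈ 0.015625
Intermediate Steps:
A(h) = 4*h**2 (A(h) = (2*h)*(2*h) = 4*h**2)
1/(A(-4) + 1/(560 + (486 - 1*(-45)))) = 1/(4*(-4)**2 + 1/(560 + (486 - 1*(-45)))) = 1/(4*16 + 1/(560 + (486 + 45))) = 1/(64 + 1/(560 + 531)) = 1/(64 + 1/1091) = 1/(69825/1091) = 1091/69825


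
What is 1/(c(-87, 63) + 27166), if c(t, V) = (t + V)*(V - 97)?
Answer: 1/27982 ≈ 3.5737e-5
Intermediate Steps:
c(t, V) = (-97 + V)*(V + t) (c(t, V) = (V + t)*(-97 + V) = (-97 + V)*(V + t))
1/(c(-87, 63) + 27166) = 1/((63² - 97*63 - 97*(-87) + 63*(-87)) + 27166) = 1/((3969 - 6111 + 8439 - 5481) + 27166) = 1/(816 + 27166) = 1/27982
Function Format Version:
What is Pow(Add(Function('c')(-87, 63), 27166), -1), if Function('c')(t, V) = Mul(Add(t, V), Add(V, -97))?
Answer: Rational(1, 27982) ≈ 3.5737e-5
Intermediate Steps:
Function('c')(t, V) = Mul(Add(-97, V), Add(V, t)) (Function('c')(t, V) = Mul(Add(V, t), Add(-97, V)) = Mul(Add(-97, V), Add(V, t)))
Pow(Add(Function('c')(-87, 63), 27166), -1) = Pow(Add(Add(Pow(63, 2), Mul(-97, 63), Mul(-97, -87), Mul(63, -87)), 27166), -1) = Pow(Add(Add(3969, -6111, 8439, -5481), 27166), -1) = Pow(Add(816, 27166), -1) = Pow(27982, -1) = Rational(1, 27982)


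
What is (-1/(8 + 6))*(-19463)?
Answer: 19463/14 ≈ 1390.2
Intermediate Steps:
(-1/(8 + 6))*(-19463) = (-1/14)*(-19463) = ((1/14)*(-1))*(-19463) = -1/14*(-19463) = 19463/14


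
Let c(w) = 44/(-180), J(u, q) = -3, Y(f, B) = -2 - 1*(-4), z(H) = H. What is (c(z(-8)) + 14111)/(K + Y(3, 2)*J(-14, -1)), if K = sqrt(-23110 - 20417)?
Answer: -1269968/653445 - 634984*I*sqrt(43527)/1960335 ≈ -1.9435 - 67.579*I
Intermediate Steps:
Y(f, B) = 2 (Y(f, B) = -2 + 4 = 2)
K = I*sqrt(43527) (K = sqrt(-43527) = I*sqrt(43527) ≈ 208.63*I)
c(w) = -11/45 (c(w) = 44*(-1/180) = -11/45)
(c(z(-8)) + 14111)/(K + Y(3, 2)*J(-14, -1)) = (-11/45 + 14111)/(I*sqrt(43527) + 2*(-3)) = 634984/(45*(I*sqrt(43527) - 6)) = 634984/(45*(-6 + I*sqrt(43527)))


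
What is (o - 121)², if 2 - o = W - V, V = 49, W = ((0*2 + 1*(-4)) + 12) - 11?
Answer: 4489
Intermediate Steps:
W = -3 (W = ((0 - 4) + 12) - 11 = (-4 + 12) - 11 = 8 - 11 = -3)
o = 54 (o = 2 - (-3 - 1*49) = 2 - (-3 - 49) = 2 - 1*(-52) = 2 + 52 = 54)
(o - 121)² = (54 - 121)² = (-67)² = 4489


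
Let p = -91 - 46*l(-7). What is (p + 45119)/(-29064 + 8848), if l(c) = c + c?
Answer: -5709/2527 ≈ -2.2592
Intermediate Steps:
l(c) = 2*c
p = 553 (p = -91 - 92*(-7) = -91 - 46*(-14) = -91 + 644 = 553)
(p + 45119)/(-29064 + 8848) = (553 + 45119)/(-29064 + 8848) = 45672/(-20216) = 45672*(-1/20216) = -5709/2527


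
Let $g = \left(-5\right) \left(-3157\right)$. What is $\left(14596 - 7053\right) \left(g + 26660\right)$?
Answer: $320162635$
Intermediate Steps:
$g = 15785$
$\left(14596 - 7053\right) \left(g + 26660\right) = \left(14596 - 7053\right) \left(15785 + 26660\right) = 7543 \cdot 42445 = 320162635$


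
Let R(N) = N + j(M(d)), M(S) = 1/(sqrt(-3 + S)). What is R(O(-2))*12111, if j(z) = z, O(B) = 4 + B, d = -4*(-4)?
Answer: 24222 + 12111*sqrt(13)/13 ≈ 27581.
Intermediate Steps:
d = 16
M(S) = 1/sqrt(-3 + S)
R(N) = N + sqrt(13)/13 (R(N) = N + 1/sqrt(-3 + 16) = N + 1/sqrt(13) = N + sqrt(13)/13)
R(O(-2))*12111 = ((4 - 2) + sqrt(13)/13)*12111 = (2 + sqrt(13)/13)*12111 = 24222 + 12111*sqrt(13)/13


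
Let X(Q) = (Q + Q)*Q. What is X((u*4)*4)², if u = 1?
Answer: 262144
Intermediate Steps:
X(Q) = 2*Q² (X(Q) = (2*Q)*Q = 2*Q²)
X((u*4)*4)² = (2*((1*4)*4)²)² = (2*(4*4)²)² = (2*16²)² = (2*256)² = 512² = 262144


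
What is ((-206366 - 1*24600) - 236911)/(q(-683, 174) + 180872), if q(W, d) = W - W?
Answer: -467877/180872 ≈ -2.5868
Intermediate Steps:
q(W, d) = 0
((-206366 - 1*24600) - 236911)/(q(-683, 174) + 180872) = ((-206366 - 1*24600) - 236911)/(0 + 180872) = ((-206366 - 24600) - 236911)/180872 = (-230966 - 236911)*(1/180872) = -467877*1/180872 = -467877/180872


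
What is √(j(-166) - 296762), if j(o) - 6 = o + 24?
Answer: I*√296898 ≈ 544.88*I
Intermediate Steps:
j(o) = 30 + o (j(o) = 6 + (o + 24) = 6 + (24 + o) = 30 + o)
√(j(-166) - 296762) = √((30 - 166) - 296762) = √(-136 - 296762) = √(-296898) = I*√296898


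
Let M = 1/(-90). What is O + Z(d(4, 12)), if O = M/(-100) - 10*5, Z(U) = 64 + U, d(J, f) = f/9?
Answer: 138001/9000 ≈ 15.333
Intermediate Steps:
d(J, f) = f/9 (d(J, f) = f*(⅑) = f/9)
M = -1/90 ≈ -0.011111
O = -449999/9000 (O = -1/90/(-100) - 10*5 = -1/90*(-1/100) - 50 = 1/9000 - 50 = -449999/9000 ≈ -50.000)
O + Z(d(4, 12)) = -449999/9000 + (64 + (⅑)*12) = -449999/9000 + (64 + 4/3) = -449999/9000 + 196/3 = 138001/9000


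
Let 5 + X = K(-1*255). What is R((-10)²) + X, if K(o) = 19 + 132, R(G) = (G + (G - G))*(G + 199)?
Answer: 30046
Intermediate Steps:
R(G) = G*(199 + G) (R(G) = (G + 0)*(199 + G) = G*(199 + G))
K(o) = 151
X = 146 (X = -5 + 151 = 146)
R((-10)²) + X = (-10)²*(199 + (-10)²) + 146 = 100*(199 + 100) + 146 = 100*299 + 146 = 29900 + 146 = 30046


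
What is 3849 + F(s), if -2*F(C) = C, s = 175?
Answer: 7523/2 ≈ 3761.5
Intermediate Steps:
F(C) = -C/2
3849 + F(s) = 3849 - ½*175 = 3849 - 175/2 = 7523/2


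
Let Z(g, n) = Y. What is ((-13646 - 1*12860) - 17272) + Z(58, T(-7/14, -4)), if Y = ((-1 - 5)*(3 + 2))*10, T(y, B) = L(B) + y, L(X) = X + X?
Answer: -44078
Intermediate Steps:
L(X) = 2*X
T(y, B) = y + 2*B (T(y, B) = 2*B + y = y + 2*B)
Y = -300 (Y = -6*5*10 = -30*10 = -300)
Z(g, n) = -300
((-13646 - 1*12860) - 17272) + Z(58, T(-7/14, -4)) = ((-13646 - 1*12860) - 17272) - 300 = ((-13646 - 12860) - 17272) - 300 = (-26506 - 17272) - 300 = -43778 - 300 = -44078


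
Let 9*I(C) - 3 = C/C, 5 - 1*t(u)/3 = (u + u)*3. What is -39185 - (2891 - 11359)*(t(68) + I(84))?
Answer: -92459101/9 ≈ -1.0273e+7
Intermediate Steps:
t(u) = 15 - 18*u (t(u) = 15 - 3*(u + u)*3 = 15 - 3*2*u*3 = 15 - 18*u)
I(C) = 4/9 (I(C) = ⅓ + (C/C)/9 = ⅓ + (⅑)*1 = ⅓ + ⅑ = 4/9)
-39185 - (2891 - 11359)*(t(68) + I(84)) = -39185 - (2891 - 11359)*((15 - 18*68) + 4/9) = -39185 - (-8468)*((15 - 1224) + 4/9) = -39185 - (-8468)*(-1209 + 4/9) = -39185 - (-8468)*(-10877)/9 = -39185 - 1*92106436/9 = -39185 - 92106436/9 = -92459101/9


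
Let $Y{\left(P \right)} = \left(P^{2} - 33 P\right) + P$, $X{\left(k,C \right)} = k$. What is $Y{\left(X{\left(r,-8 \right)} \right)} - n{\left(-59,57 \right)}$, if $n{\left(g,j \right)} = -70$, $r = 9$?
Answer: $-137$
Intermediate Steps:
$Y{\left(P \right)} = P^{2} - 32 P$
$Y{\left(X{\left(r,-8 \right)} \right)} - n{\left(-59,57 \right)} = 9 \left(-32 + 9\right) - -70 = 9 \left(-23\right) + 70 = -207 + 70 = -137$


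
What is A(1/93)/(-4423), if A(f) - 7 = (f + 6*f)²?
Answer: -60592/38254527 ≈ -0.0015839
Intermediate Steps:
A(f) = 7 + 49*f² (A(f) = 7 + (f + 6*f)² = 7 + (7*f)² = 7 + 49*f²)
A(1/93)/(-4423) = (7 + 49*(1/93)²)/(-4423) = (7 + 49*(1/93)²)*(-1/4423) = (7 + 49*(1/8649))*(-1/4423) = (7 + 49/8649)*(-1/4423) = (60592/8649)*(-1/4423) = -60592/38254527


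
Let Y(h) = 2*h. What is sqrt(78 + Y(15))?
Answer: 6*sqrt(3) ≈ 10.392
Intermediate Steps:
sqrt(78 + Y(15)) = sqrt(78 + 2*15) = sqrt(78 + 30) = sqrt(108) = 6*sqrt(3)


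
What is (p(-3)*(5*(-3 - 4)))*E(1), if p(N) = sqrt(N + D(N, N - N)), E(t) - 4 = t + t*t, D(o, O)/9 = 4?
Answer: -210*sqrt(33) ≈ -1206.4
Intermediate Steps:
D(o, O) = 36 (D(o, O) = 9*4 = 36)
E(t) = 4 + t + t**2 (E(t) = 4 + (t + t*t) = 4 + (t + t**2) = 4 + t + t**2)
p(N) = sqrt(36 + N) (p(N) = sqrt(N + 36) = sqrt(36 + N))
(p(-3)*(5*(-3 - 4)))*E(1) = (sqrt(36 - 3)*(5*(-3 - 4)))*(4 + 1 + 1**2) = (sqrt(33)*(5*(-7)))*(4 + 1 + 1) = (sqrt(33)*(-35))*6 = -35*sqrt(33)*6 = -210*sqrt(33)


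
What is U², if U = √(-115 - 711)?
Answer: -826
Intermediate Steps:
U = I*√826 (U = √(-826) = I*√826 ≈ 28.74*I)
U² = (I*√826)² = -826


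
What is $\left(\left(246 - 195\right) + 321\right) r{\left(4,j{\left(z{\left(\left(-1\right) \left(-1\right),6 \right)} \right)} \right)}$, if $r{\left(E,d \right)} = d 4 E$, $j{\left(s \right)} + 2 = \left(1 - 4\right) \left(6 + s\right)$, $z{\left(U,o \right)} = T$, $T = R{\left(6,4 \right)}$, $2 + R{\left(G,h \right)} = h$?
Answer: $-154752$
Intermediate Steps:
$R{\left(G,h \right)} = -2 + h$
$T = 2$ ($T = -2 + 4 = 2$)
$z{\left(U,o \right)} = 2$
$j{\left(s \right)} = -20 - 3 s$ ($j{\left(s \right)} = -2 + \left(1 - 4\right) \left(6 + s\right) = -2 - 3 \left(6 + s\right) = -2 - \left(18 + 3 s\right) = -20 - 3 s$)
$r{\left(E,d \right)} = 4 E d$ ($r{\left(E,d \right)} = 4 d E = 4 E d$)
$\left(\left(246 - 195\right) + 321\right) r{\left(4,j{\left(z{\left(\left(-1\right) \left(-1\right),6 \right)} \right)} \right)} = \left(\left(246 - 195\right) + 321\right) 4 \cdot 4 \left(-20 - 6\right) = \left(51 + 321\right) 4 \cdot 4 \left(-26\right) = 372 \left(-416\right) = -154752$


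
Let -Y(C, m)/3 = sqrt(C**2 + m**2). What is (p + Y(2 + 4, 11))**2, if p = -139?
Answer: 20734 + 834*sqrt(157) ≈ 31184.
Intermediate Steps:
Y(C, m) = -3*sqrt(C**2 + m**2)
(p + Y(2 + 4, 11))**2 = (-139 - 3*sqrt((2 + 4)**2 + 11**2))**2 = (-139 - 3*sqrt(6**2 + 121))**2 = (-139 - 3*sqrt(36 + 121))**2 = (-139 - 3*sqrt(157))**2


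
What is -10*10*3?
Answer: -300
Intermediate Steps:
-10*10*3 = -100*3 = -300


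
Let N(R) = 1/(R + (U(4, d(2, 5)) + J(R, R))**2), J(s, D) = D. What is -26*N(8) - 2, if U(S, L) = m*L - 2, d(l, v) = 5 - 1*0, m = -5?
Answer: -764/369 ≈ -2.0705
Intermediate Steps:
d(l, v) = 5 (d(l, v) = 5 + 0 = 5)
U(S, L) = -2 - 5*L (U(S, L) = -5*L - 2 = -2 - 5*L)
N(R) = 1/(R + (-27 + R)**2) (N(R) = 1/(R + ((-2 - 5*5) + R)**2) = 1/(R + ((-2 - 25) + R)**2) = 1/(R + (-27 + R)**2))
-26*N(8) - 2 = -26/(8 + (-27 + 8)**2) - 2 = -26/(8 + (-19)**2) - 2 = -26/(8 + 361) - 2 = -26/369 - 2 = -764/369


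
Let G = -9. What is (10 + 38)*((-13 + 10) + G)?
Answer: -576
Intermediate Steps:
(10 + 38)*((-13 + 10) + G) = (10 + 38)*((-13 + 10) - 9) = 48*(-3 - 9) = 48*(-12) = -576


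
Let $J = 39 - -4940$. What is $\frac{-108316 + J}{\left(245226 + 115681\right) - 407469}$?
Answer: $\frac{103337}{46562} \approx 2.2193$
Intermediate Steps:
$J = 4979$ ($J = 39 + 4940 = 4979$)
$\frac{-108316 + J}{\left(245226 + 115681\right) - 407469} = \frac{-108316 + 4979}{\left(245226 + 115681\right) - 407469} = - \frac{103337}{360907 - 407469} = - \frac{103337}{-46562} = \left(-103337\right) \left(- \frac{1}{46562}\right) = \frac{103337}{46562}$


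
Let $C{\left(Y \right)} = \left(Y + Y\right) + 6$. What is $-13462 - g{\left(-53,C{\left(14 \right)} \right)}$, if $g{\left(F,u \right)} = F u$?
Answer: $-11660$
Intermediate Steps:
$C{\left(Y \right)} = 6 + 2 Y$ ($C{\left(Y \right)} = 2 Y + 6 = 6 + 2 Y$)
$-13462 - g{\left(-53,C{\left(14 \right)} \right)} = -13462 - - 53 \left(6 + 2 \cdot 14\right) = -13462 - - 53 \left(6 + 28\right) = -13462 - \left(-53\right) 34 = -13462 - -1802 = -13462 + 1802 = -11660$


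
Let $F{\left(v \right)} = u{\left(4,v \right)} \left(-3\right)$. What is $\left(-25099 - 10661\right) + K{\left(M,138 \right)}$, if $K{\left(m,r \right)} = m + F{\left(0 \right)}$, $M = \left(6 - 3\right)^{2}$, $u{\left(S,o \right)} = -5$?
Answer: $-35736$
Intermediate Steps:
$F{\left(v \right)} = 15$ ($F{\left(v \right)} = \left(-5\right) \left(-3\right) = 15$)
$M = 9$ ($M = 3^{2} = 9$)
$K{\left(m,r \right)} = 15 + m$ ($K{\left(m,r \right)} = m + 15 = 15 + m$)
$\left(-25099 - 10661\right) + K{\left(M,138 \right)} = \left(-25099 - 10661\right) + \left(15 + 9\right) = -35760 + 24 = -35736$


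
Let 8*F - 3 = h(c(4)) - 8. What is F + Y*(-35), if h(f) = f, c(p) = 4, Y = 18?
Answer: -5041/8 ≈ -630.13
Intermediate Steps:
F = -1/8 (F = 3/8 + (4 - 8)/8 = 3/8 + (1/8)*(-4) = 3/8 - 1/2 = -1/8 ≈ -0.12500)
F + Y*(-35) = -1/8 + 18*(-35) = -1/8 - 630 = -5041/8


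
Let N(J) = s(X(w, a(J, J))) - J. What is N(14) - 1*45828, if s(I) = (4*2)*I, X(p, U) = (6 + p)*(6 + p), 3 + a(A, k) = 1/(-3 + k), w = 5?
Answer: -44874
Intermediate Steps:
a(A, k) = -3 + 1/(-3 + k)
X(p, U) = (6 + p)²
s(I) = 8*I
N(J) = 968 - J (N(J) = 8*(6 + 5)² - J = 8*11² - J = 8*121 - J = 968 - J)
N(14) - 1*45828 = (968 - 1*14) - 1*45828 = (968 - 14) - 45828 = 954 - 45828 = -44874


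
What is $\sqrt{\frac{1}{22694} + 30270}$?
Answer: $\frac{\sqrt{15589583864414}}{22694} \approx 173.98$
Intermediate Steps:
$\sqrt{\frac{1}{22694} + 30270} = \sqrt{\frac{686947381}{22694}} = \frac{\sqrt{15589583864414}}{22694}$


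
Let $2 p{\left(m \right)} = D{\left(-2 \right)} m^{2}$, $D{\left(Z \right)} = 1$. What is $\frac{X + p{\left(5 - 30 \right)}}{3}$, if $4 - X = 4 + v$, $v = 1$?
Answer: $\frac{623}{6} \approx 103.83$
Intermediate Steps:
$X = -1$ ($X = 4 - \left(4 + 1\right) = 4 - 5 = -1$)
$p{\left(m \right)} = \frac{m^{2}}{2}$ ($p{\left(m \right)} = \frac{1 m^{2}}{2} = \frac{m^{2}}{2}$)
$\frac{X + p{\left(5 - 30 \right)}}{3} = \frac{-1 + \frac{\left(5 - 30\right)^{2}}{2}}{3} = \frac{-1 + \frac{\left(-25\right)^{2}}{2}}{3} = \frac{-1 + \frac{1}{2} \cdot 625}{3} = \frac{-1 + \frac{625}{2}}{3} = \frac{1}{3} \cdot \frac{623}{2} = \frac{623}{6}$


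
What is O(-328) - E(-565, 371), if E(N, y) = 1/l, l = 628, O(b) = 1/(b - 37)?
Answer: -993/229220 ≈ -0.0043321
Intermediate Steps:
O(b) = 1/(-37 + b)
E(N, y) = 1/628
O(-328) - E(-565, 371) = 1/(-37 - 328) - 1*1/628 = 1/(-365) - 1/628 = -1/365 - 1/628 = -993/229220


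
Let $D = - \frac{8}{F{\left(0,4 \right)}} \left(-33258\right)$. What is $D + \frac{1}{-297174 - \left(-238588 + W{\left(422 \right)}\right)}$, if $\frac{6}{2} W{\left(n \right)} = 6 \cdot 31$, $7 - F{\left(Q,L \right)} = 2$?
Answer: $\frac{15604121467}{293240} \approx 53213.0$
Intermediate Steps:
$F{\left(Q,L \right)} = 5$ ($F{\left(Q,L \right)} = 7 - 2 = 5$)
$W{\left(n \right)} = 62$ ($W{\left(n \right)} = \frac{6 \cdot 31}{3} = \frac{1}{3} \cdot 186 = 62$)
$D = \frac{266064}{5}$ ($D = - \frac{8}{5} \left(-33258\right) = \left(-8\right) \frac{1}{5} \left(-33258\right) = \left(- \frac{8}{5}\right) \left(-33258\right) = \frac{266064}{5} \approx 53213.0$)
$D + \frac{1}{-297174 - \left(-238588 + W{\left(422 \right)}\right)} = \frac{266064}{5} + \frac{1}{-297174 + \left(238588 - 62\right)} = \frac{266064}{5} + \frac{1}{-297174 + 238526} = \frac{266064}{5} + \frac{1}{-58648} = \frac{266064}{5} - \frac{1}{58648} = \frac{15604121467}{293240}$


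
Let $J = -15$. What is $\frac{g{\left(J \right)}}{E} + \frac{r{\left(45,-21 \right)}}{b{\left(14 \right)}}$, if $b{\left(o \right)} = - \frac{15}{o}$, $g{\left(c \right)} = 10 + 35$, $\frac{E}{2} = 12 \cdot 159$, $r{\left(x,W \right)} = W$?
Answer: $\frac{41577}{2120} \approx 19.612$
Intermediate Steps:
$E = 3816$ ($E = 2 \cdot 12 \cdot 159 = 2 \cdot 1908 = 3816$)
$g{\left(c \right)} = 45$
$\frac{g{\left(J \right)}}{E} + \frac{r{\left(45,-21 \right)}}{b{\left(14 \right)}} = \frac{45}{3816} - \frac{21}{\left(-15\right) \frac{1}{14}} = 45 \cdot \frac{1}{3816} - \frac{21}{\left(-15\right) \frac{1}{14}} = \frac{5}{424} - \frac{21}{- \frac{15}{14}} = \frac{5}{424} - - \frac{98}{5} = \frac{5}{424} + \frac{98}{5} = \frac{41577}{2120}$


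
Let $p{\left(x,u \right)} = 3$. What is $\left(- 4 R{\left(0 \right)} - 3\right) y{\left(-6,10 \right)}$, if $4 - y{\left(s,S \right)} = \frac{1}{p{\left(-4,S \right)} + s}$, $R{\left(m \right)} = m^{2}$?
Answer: $-13$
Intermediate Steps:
$y{\left(s,S \right)} = 4 - \frac{1}{3 + s}$
$\left(- 4 R{\left(0 \right)} - 3\right) y{\left(-6,10 \right)} = \left(- 4 \cdot 0^{2} - 3\right) \frac{11 + 4 \left(-6\right)}{3 - 6} = \left(\left(-4\right) 0 - 3\right) \frac{11 - 24}{-3} = \left(0 - 3\right) \left(\left(- \frac{1}{3}\right) \left(-13\right)\right) = \left(-3\right) \frac{13}{3} = -13$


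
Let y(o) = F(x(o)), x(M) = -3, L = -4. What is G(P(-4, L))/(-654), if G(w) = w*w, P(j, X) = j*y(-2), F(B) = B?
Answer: -24/109 ≈ -0.22018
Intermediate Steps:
y(o) = -3
P(j, X) = -3*j (P(j, X) = j*(-3) = -3*j)
G(w) = w**2
G(P(-4, L))/(-654) = (-3*(-4))**2/(-654) = 12**2*(-1/654) = 144*(-1/654) = -24/109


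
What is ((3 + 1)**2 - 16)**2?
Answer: 0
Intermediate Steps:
((3 + 1)**2 - 16)**2 = (4**2 - 16)**2 = (16 - 16)**2 = 0**2 = 0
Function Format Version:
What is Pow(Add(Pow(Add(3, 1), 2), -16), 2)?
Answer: 0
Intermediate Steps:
Pow(Add(Pow(Add(3, 1), 2), -16), 2) = Pow(Add(Pow(4, 2), -16), 2) = Pow(Add(16, -16), 2) = Pow(0, 2) = 0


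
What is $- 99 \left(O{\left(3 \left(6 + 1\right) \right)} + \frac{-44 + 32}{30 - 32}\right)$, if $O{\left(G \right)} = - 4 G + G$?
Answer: $5643$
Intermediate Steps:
$O{\left(G \right)} = - 3 G$
$- 99 \left(O{\left(3 \left(6 + 1\right) \right)} + \frac{-44 + 32}{30 - 32}\right) = - 99 \left(- 3 \cdot 3 \left(6 + 1\right) + \frac{-44 + 32}{30 - 32}\right) = - 99 \left(- 3 \cdot 3 \cdot 7 - \frac{12}{-2}\right) = - 99 \left(\left(-3\right) 21 - -6\right) = - 99 \left(-63 + 6\right) = \left(-99\right) \left(-57\right) = 5643$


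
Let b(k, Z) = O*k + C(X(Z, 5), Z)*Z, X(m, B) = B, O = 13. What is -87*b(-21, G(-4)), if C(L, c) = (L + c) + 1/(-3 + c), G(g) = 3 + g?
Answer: 96309/4 ≈ 24077.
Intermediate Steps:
C(L, c) = L + c + 1/(-3 + c)
b(k, Z) = 13*k + Z*(-14 + Z² + 2*Z)/(-3 + Z) (b(k, Z) = 13*k + ((1 + Z² - 3*5 - 3*Z + 5*Z)/(-3 + Z))*Z = 13*k + ((1 + Z² - 15 - 3*Z + 5*Z)/(-3 + Z))*Z = 13*k + ((-14 + Z² + 2*Z)/(-3 + Z))*Z = 13*k + Z*(-14 + Z² + 2*Z)/(-3 + Z))
-87*b(-21, G(-4)) = -87*((3 - 4)*(-14 + (3 - 4)² + 2*(3 - 4)) + 13*(-21)*(-3 + (3 - 4)))/(-3 + (3 - 4)) = -87*(-(-14 + (-1)² + 2*(-1)) + 13*(-21)*(-3 - 1))/(-3 - 1) = -87*(-(-14 + 1 - 2) + 13*(-21)*(-4))/(-4) = -(-87)*(-1*(-15) + 1092)/4 = -(-87)*(15 + 1092)/4 = -(-87)*1107/4 = -87*(-1107/4) = 96309/4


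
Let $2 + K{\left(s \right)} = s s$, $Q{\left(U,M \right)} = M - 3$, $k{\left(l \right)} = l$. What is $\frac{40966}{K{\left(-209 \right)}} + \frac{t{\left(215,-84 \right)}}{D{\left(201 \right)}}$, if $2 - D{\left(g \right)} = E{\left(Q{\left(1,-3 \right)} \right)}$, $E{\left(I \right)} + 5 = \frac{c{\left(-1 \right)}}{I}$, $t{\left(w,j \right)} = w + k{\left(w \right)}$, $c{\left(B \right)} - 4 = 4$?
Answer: $\frac{11474012}{218395} \approx 52.538$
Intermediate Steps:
$c{\left(B \right)} = 8$ ($c{\left(B \right)} = 4 + 4 = 8$)
$t{\left(w,j \right)} = 2 w$ ($t{\left(w,j \right)} = w + w = 2 w$)
$Q{\left(U,M \right)} = -3 + M$
$E{\left(I \right)} = -5 + \frac{8}{I}$
$K{\left(s \right)} = -2 + s^{2}$ ($K{\left(s \right)} = -2 + s s = -2 + s^{2}$)
$D{\left(g \right)} = \frac{25}{3}$ ($D{\left(g \right)} = 2 - \left(-5 + \frac{8}{-3 - 3}\right) = 2 - \left(-5 + \frac{8}{-6}\right) = 2 - \left(-5 + 8 \left(- \frac{1}{6}\right)\right) = 2 - \left(-5 - \frac{4}{3}\right) = 2 - - \frac{19}{3} = 2 + \frac{19}{3} = \frac{25}{3}$)
$\frac{40966}{K{\left(-209 \right)}} + \frac{t{\left(215,-84 \right)}}{D{\left(201 \right)}} = \frac{40966}{-2 + \left(-209\right)^{2}} + \frac{2 \cdot 215}{\frac{25}{3}} = \frac{40966}{-2 + 43681} + 430 \cdot \frac{3}{25} = \frac{40966}{43679} + \frac{258}{5} = \frac{11474012}{218395}$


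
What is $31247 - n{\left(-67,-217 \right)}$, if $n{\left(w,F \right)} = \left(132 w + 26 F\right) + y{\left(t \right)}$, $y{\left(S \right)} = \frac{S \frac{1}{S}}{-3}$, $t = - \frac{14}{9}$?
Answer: $\frac{137200}{3} \approx 45733.0$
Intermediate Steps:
$t = - \frac{14}{9}$ ($t = \left(-14\right) \frac{1}{9} = - \frac{14}{9} \approx -1.5556$)
$y{\left(S \right)} = - \frac{1}{3}$ ($y{\left(S \right)} = 1 \left(- \frac{1}{3}\right) = - \frac{1}{3}$)
$n{\left(w,F \right)} = - \frac{1}{3} + 26 F + 132 w$ ($n{\left(w,F \right)} = \left(132 w + 26 F\right) - \frac{1}{3} = \left(26 F + 132 w\right) - \frac{1}{3} = - \frac{1}{3} + 26 F + 132 w$)
$31247 - n{\left(-67,-217 \right)} = 31247 - \left(- \frac{1}{3} + 26 \left(-217\right) + 132 \left(-67\right)\right) = 31247 - \left(- \frac{1}{3} - 5642 - 8844\right) = 31247 - - \frac{43459}{3} = 31247 + \frac{43459}{3} = \frac{137200}{3}$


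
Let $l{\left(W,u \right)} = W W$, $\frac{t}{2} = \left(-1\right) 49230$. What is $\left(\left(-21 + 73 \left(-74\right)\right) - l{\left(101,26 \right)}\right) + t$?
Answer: $-114084$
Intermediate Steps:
$t = -98460$ ($t = 2 \left(\left(-1\right) 49230\right) = 2 \left(-49230\right) = -98460$)
$l{\left(W,u \right)} = W^{2}$
$\left(\left(-21 + 73 \left(-74\right)\right) - l{\left(101,26 \right)}\right) + t = \left(\left(-21 + 73 \left(-74\right)\right) - 101^{2}\right) - 98460 = \left(\left(-21 - 5402\right) - 10201\right) - 98460 = \left(-5423 - 10201\right) - 98460 = -15624 - 98460 = -114084$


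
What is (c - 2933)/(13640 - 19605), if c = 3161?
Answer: -228/5965 ≈ -0.038223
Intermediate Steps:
(c - 2933)/(13640 - 19605) = (3161 - 2933)/(13640 - 19605) = 228/(-5965) = 228*(-1/5965) = -228/5965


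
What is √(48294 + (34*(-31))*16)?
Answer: √31430 ≈ 177.29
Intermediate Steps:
√(48294 + (34*(-31))*16) = √(48294 - 1054*16) = √(48294 - 16864) = √31430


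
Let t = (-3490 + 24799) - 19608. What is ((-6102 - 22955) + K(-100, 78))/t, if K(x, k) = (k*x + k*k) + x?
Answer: -10291/567 ≈ -18.150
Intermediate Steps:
t = 1701 (t = 21309 - 19608 = 1701)
K(x, k) = x + k² + k*x (K(x, k) = (k*x + k²) + x = (k² + k*x) + x = x + k² + k*x)
((-6102 - 22955) + K(-100, 78))/t = ((-6102 - 22955) + (-100 + 78² + 78*(-100)))/1701 = (-29057 + (-100 + 6084 - 7800))*(1/1701) = (-29057 - 1816)*(1/1701) = -30873*1/1701 = -10291/567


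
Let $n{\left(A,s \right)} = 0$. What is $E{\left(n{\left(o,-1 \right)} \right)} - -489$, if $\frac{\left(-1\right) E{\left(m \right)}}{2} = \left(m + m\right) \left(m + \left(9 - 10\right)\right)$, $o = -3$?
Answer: $489$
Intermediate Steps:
$E{\left(m \right)} = - 4 m \left(-1 + m\right)$ ($E{\left(m \right)} = - 2 \left(m + m\right) \left(m + \left(9 - 10\right)\right) = - 2 \cdot 2 m \left(m + \left(9 - 10\right)\right) = - 2 \cdot 2 m \left(m - 1\right) = - 2 \cdot 2 m \left(-1 + m\right) = - 4 m \left(-1 + m\right)$)
$E{\left(n{\left(o,-1 \right)} \right)} - -489 = 4 \cdot 0 \left(1 - 0\right) - -489 = 4 \cdot 0 \left(1 + 0\right) + 489 = 4 \cdot 0 \cdot 1 + 489 = 0 + 489 = 489$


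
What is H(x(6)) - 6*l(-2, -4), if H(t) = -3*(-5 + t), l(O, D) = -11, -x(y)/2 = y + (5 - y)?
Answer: 111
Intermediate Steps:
x(y) = -10 (x(y) = -2*(y + (5 - y)) = -2*5 = -10)
H(t) = 15 - 3*t
H(x(6)) - 6*l(-2, -4) = (15 - 3*(-10)) - 6*(-11) = (15 + 30) + 66 = 45 + 66 = 111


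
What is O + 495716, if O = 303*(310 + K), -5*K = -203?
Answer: 3009739/5 ≈ 6.0195e+5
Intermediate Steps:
K = 203/5 (K = -1/5*(-203) = 203/5 ≈ 40.600)
O = 531159/5 (O = 303*(310 + 203/5) = 303*(1753/5) = 531159/5 ≈ 1.0623e+5)
O + 495716 = 531159/5 + 495716 = 3009739/5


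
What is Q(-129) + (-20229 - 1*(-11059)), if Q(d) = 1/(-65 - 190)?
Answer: -2338351/255 ≈ -9170.0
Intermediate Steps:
Q(d) = -1/255 (Q(d) = 1/(-255) = -1/255)
Q(-129) + (-20229 - 1*(-11059)) = -1/255 + (-20229 - 1*(-11059)) = -1/255 + (-20229 + 11059) = -1/255 - 9170 = -2338351/255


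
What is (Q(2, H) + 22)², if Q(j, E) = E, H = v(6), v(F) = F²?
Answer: 3364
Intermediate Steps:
H = 36 (H = 6² = 36)
(Q(2, H) + 22)² = (36 + 22)² = 58² = 3364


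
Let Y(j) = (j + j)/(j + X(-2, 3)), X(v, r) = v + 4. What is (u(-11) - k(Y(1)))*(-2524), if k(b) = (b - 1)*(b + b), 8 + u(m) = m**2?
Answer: -2577004/9 ≈ -2.8633e+5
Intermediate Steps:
X(v, r) = 4 + v
u(m) = -8 + m**2
Y(j) = 2*j/(2 + j) (Y(j) = (j + j)/(j + (4 - 2)) = (2*j)/(j + 2) = (2*j)/(2 + j) = 2*j/(2 + j))
k(b) = 2*b*(-1 + b) (k(b) = (-1 + b)*(2*b) = 2*b*(-1 + b))
(u(-11) - k(Y(1)))*(-2524) = ((-8 + (-11)**2) - 2*2*1/(2 + 1)*(-1 + 2*1/(2 + 1)))*(-2524) = ((-8 + 121) - 2*2*1/3*(-1 + 2*1/3))*(-2524) = (113 - 2*2*1*(1/3)*(-1 + 2*1*(1/3)))*(-2524) = (113 - 2*2*(-1 + 2/3)/3)*(-2524) = (113 - 2*2*(-1)/(3*3))*(-2524) = (113 - 1*(-4/9))*(-2524) = (113 + 4/9)*(-2524) = (1021/9)*(-2524) = -2577004/9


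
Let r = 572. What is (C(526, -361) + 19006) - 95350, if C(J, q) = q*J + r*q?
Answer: -472722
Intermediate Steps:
C(J, q) = 572*q + J*q (C(J, q) = q*J + 572*q = J*q + 572*q = 572*q + J*q)
(C(526, -361) + 19006) - 95350 = (-361*(572 + 526) + 19006) - 95350 = (-361*1098 + 19006) - 95350 = (-396378 + 19006) - 95350 = -377372 - 95350 = -472722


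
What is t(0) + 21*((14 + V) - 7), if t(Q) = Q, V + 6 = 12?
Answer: 273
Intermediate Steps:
V = 6 (V = -6 + 12 = 6)
t(0) + 21*((14 + V) - 7) = 0 + 21*((14 + 6) - 7) = 0 + 21*(20 - 7) = 0 + 21*13 = 0 + 273 = 273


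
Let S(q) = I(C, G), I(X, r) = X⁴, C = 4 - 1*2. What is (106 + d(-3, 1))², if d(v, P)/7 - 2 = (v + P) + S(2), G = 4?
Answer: 47524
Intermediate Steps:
C = 2 (C = 4 - 2 = 2)
S(q) = 16 (S(q) = 2⁴ = 16)
d(v, P) = 126 + 7*P + 7*v (d(v, P) = 14 + 7*((v + P) + 16) = 14 + 7*((P + v) + 16) = 14 + 7*(16 + P + v) = 14 + (112 + 7*P + 7*v) = 126 + 7*P + 7*v)
(106 + d(-3, 1))² = (106 + (126 + 7*1 + 7*(-3)))² = (106 + (126 + 7 - 21))² = (106 + 112)² = 218² = 47524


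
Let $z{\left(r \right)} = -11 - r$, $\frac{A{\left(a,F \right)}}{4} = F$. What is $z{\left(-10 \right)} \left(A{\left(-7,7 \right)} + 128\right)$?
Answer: $-156$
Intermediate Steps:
$A{\left(a,F \right)} = 4 F$
$z{\left(-10 \right)} \left(A{\left(-7,7 \right)} + 128\right) = \left(-11 - -10\right) \left(4 \cdot 7 + 128\right) = \left(-11 + 10\right) \left(28 + 128\right) = \left(-1\right) 156 = -156$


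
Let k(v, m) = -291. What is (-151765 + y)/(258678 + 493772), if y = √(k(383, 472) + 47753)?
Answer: -30353/150490 + √47462/752450 ≈ -0.20141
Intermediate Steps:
y = √47462 (y = √(-291 + 47753) = √47462 ≈ 217.86)
(-151765 + y)/(258678 + 493772) = (-151765 + √47462)/(258678 + 493772) = (-151765 + √47462)/752450 = (-151765 + √47462)*(1/752450) = -30353/150490 + √47462/752450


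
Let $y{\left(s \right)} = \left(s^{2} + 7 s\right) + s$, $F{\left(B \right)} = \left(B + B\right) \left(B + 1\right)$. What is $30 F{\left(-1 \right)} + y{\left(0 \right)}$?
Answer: $0$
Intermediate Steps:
$F{\left(B \right)} = 2 B \left(1 + B\right)$
$y{\left(s \right)} = s^{2} + 8 s$
$30 F{\left(-1 \right)} + y{\left(0 \right)} = 30 \cdot 2 \left(-1\right) \left(1 - 1\right) + 0 \left(8 + 0\right) = 30 \cdot 2 \left(-1\right) 0 + 0 \cdot 8 = 30 \cdot 0 + 0 = 0 + 0 = 0$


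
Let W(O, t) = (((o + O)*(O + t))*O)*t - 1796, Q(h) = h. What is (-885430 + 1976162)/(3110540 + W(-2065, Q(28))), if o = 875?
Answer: -272683/35038576464 ≈ -7.7824e-6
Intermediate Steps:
W(O, t) = -1796 + O*t*(875 + O)*(O + t) (W(O, t) = (((875 + O)*(O + t))*O)*t - 1796 = (O*(875 + O)*(O + t))*t - 1796 = O*t*(875 + O)*(O + t) - 1796 = -1796 + O*t*(875 + O)*(O + t))
(-885430 + 1976162)/(3110540 + W(-2065, Q(28))) = (-885430 + 1976162)/(3110540 + (-1796 + 28*(-2065)³ + (-2065)²*28² + 875*(-2065)*28² + 875*28*(-2065)²)) = 1090732/(3110540 + (-1796 + 28*(-8805624625) + 4264225*784 + 875*(-2065)*784 + 875*28*4264225)) = 1090732/(3110540 + (-1796 - 246557489500 + 3343152400 - 1416590000 + 104473512500)) = 1090732/(3110540 - 140157416396) = 1090732/(-140154305856) = 1090732*(-1/140154305856) = -272683/35038576464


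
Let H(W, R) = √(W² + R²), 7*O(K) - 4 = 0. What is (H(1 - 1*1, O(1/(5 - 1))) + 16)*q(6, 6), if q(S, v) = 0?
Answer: 0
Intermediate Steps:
O(K) = 4/7 (O(K) = 4/7 + (⅐)*0 = 4/7 + 0 = 4/7)
H(W, R) = √(R² + W²)
(H(1 - 1*1, O(1/(5 - 1))) + 16)*q(6, 6) = (√((4/7)² + (1 - 1*1)²) + 16)*0 = (√(16/49 + (1 - 1)²) + 16)*0 = (√(16/49 + 0²) + 16)*0 = (√(16/49 + 0) + 16)*0 = (√(16/49) + 16)*0 = (4/7 + 16)*0 = (116/7)*0 = 0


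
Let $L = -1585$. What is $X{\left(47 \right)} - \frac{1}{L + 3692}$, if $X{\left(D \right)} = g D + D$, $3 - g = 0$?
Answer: $\frac{396115}{2107} \approx 188.0$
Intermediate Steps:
$g = 3$ ($g = 3 - 0 = 3 + 0 = 3$)
$X{\left(D \right)} = 4 D$ ($X{\left(D \right)} = 3 D + D = 4 D$)
$X{\left(47 \right)} - \frac{1}{L + 3692} = 4 \cdot 47 - \frac{1}{-1585 + 3692} = 188 - \frac{1}{2107} = \frac{396115}{2107}$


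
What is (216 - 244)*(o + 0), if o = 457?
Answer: -12796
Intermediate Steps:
(216 - 244)*(o + 0) = (216 - 244)*(457 + 0) = -28*457 = -12796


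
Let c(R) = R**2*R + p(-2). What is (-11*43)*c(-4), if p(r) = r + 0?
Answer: 31218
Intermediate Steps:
p(r) = r
c(R) = -2 + R**3 (c(R) = R**2*R - 2 = R**3 - 2 = -2 + R**3)
(-11*43)*c(-4) = (-11*43)*(-2 + (-4)**3) = -473*(-2 - 64) = -473*(-66) = 31218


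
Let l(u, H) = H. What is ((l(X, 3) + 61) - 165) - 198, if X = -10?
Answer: -299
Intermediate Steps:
((l(X, 3) + 61) - 165) - 198 = ((3 + 61) - 165) - 198 = (64 - 165) - 198 = -101 - 198 = -299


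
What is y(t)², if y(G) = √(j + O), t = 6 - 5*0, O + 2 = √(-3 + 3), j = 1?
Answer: -1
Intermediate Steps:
O = -2 (O = -2 + √(-3 + 3) = -2 + √0 = -2 + 0 = -2)
t = 6 (t = 6 + 0 = 6)
y(G) = I (y(G) = √(1 - 2) = √(-1) = I)
y(t)² = I² = -1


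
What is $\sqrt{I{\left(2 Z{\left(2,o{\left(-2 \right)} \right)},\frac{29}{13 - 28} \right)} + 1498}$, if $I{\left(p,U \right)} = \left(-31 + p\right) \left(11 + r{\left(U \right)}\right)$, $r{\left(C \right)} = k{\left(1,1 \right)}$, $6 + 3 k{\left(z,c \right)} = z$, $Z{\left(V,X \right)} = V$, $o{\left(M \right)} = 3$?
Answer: $\sqrt{1246} \approx 35.299$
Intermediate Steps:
$k{\left(z,c \right)} = -2 + \frac{z}{3}$
$r{\left(C \right)} = - \frac{5}{3}$ ($r{\left(C \right)} = -2 + \frac{1}{3} \cdot 1 = -2 + \frac{1}{3} = - \frac{5}{3}$)
$I{\left(p,U \right)} = - \frac{868}{3} + \frac{28 p}{3}$ ($I{\left(p,U \right)} = \left(-31 + p\right) \left(11 - \frac{5}{3}\right) = \left(-31 + p\right) \frac{28}{3} = - \frac{868}{3} + \frac{28 p}{3}$)
$\sqrt{I{\left(2 Z{\left(2,o{\left(-2 \right)} \right)},\frac{29}{13 - 28} \right)} + 1498} = \sqrt{\left(- \frac{868}{3} + \frac{28 \cdot 2 \cdot 2}{3}\right) + 1498} = \sqrt{\left(- \frac{868}{3} + \frac{28}{3} \cdot 4\right) + 1498} = \sqrt{\left(- \frac{868}{3} + \frac{112}{3}\right) + 1498} = \sqrt{-252 + 1498} = \sqrt{1246}$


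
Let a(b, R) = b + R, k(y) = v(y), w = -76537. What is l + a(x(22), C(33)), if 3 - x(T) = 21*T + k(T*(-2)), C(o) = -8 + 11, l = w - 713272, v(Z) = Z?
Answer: -790221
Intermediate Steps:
k(y) = y
l = -789809 (l = -76537 - 713272 = -789809)
C(o) = 3
x(T) = 3 - 19*T (x(T) = 3 - (21*T + T*(-2)) = 3 - (21*T - 2*T) = 3 - 19*T)
a(b, R) = R + b
l + a(x(22), C(33)) = -789809 + (3 + (3 - 19*22)) = -789809 + (3 + (3 - 418)) = -789809 + (3 - 415) = -789809 - 412 = -790221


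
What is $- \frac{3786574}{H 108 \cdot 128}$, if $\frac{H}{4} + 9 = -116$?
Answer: $\frac{1893287}{3456000} \approx 0.54783$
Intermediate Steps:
$H = -500$ ($H = -36 + 4 \left(-116\right) = -36 - 464 = -500$)
$- \frac{3786574}{H 108 \cdot 128} = - \frac{3786574}{\left(-500\right) 108 \cdot 128} = - \frac{3786574}{\left(-54000\right) 128} = - \frac{3786574}{-6912000} = \left(-3786574\right) \left(- \frac{1}{6912000}\right) = \frac{1893287}{3456000}$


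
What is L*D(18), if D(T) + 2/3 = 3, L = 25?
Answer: 175/3 ≈ 58.333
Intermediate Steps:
D(T) = 7/3 (D(T) = -2/3 + 3 = 7/3)
L*D(18) = 25*(7/3) = 175/3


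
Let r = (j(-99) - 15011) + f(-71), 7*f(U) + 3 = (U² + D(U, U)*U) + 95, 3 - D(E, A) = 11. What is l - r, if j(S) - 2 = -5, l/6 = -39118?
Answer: -1543559/7 ≈ -2.2051e+5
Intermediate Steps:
l = -234708 (l = 6*(-39118) = -234708)
j(S) = -3 (j(S) = 2 - 5 = -3)
D(E, A) = -8 (D(E, A) = 3 - 1*11 = 3 - 11 = -8)
f(U) = 92/7 - 8*U/7 + U²/7 (f(U) = -3/7 + ((U² - 8*U) + 95)/7 = -3/7 + (95 + U² - 8*U)/7 = -3/7 + (95/7 - 8*U/7 + U²/7) = 92/7 - 8*U/7 + U²/7)
r = -99397/7 (r = (-3 - 15011) + (92/7 - 8/7*(-71) + (⅐)*(-71)²) = -15014 + (92/7 + 568/7 + (⅐)*5041) = -15014 + (92/7 + 568/7 + 5041/7) = -15014 + 5701/7 = -99397/7 ≈ -14200.)
l - r = -234708 - 1*(-99397/7) = -234708 + 99397/7 = -1543559/7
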